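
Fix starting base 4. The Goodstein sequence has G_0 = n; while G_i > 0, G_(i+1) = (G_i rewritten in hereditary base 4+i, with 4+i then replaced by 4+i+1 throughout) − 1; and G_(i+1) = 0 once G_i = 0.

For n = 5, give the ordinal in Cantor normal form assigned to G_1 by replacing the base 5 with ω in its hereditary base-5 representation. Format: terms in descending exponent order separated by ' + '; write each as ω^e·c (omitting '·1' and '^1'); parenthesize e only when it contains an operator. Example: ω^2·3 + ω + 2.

base 4: 5 = 4 + 1; at 5: 5 + 1 = 6; next = 5
base 5: 5 = 5; at 6: 6 = 6; next = 5

ω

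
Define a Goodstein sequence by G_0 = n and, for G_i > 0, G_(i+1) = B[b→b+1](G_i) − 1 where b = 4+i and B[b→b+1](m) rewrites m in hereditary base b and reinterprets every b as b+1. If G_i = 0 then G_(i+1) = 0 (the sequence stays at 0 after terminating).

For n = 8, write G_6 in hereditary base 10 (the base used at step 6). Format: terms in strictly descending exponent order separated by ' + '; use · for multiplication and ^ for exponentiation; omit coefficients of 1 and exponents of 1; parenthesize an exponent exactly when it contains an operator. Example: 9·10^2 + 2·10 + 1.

[0] 8 ≡ 2·4 (base 4). Lift 5: 10. −1: 9.
[1] 9 ≡ 5 + 4 (base 5). Lift 6: 10. −1: 9.
[2] 9 ≡ 6 + 3 (base 6). Lift 7: 10. −1: 9.
[3] 9 ≡ 7 + 2 (base 7). Lift 8: 10. −1: 9.
[4] 9 ≡ 8 + 1 (base 8). Lift 9: 10. −1: 9.
[5] 9 ≡ 9 (base 9). Lift 10: 10. −1: 9.
[6] 9 ≡ 9 (base 10). Lift 11: 9. −1: 8.

9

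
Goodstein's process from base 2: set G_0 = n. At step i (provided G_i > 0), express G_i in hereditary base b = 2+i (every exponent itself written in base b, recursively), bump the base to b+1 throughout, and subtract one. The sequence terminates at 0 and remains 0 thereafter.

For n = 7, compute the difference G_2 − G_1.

G_0 = 7. HB_2(7) = 2^2 + 2 + 1. Bump = 31. G_1 = 30.
G_1 = 30. HB_3(30) = 3^3 + 3. Bump = 260. G_2 = 259.

229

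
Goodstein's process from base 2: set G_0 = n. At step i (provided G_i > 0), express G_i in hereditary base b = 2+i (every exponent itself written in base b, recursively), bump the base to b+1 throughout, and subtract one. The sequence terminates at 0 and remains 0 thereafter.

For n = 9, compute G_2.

i=0: 9 = 2^(2 + 1) + 1 (b=2); 2→3: 3^(3 + 1) + 1 = 82; 82−1 = 81
i=1: 81 = 3^(3 + 1) (b=3); 3→4: 4^(4 + 1) = 1024; 1024−1 = 1023

1023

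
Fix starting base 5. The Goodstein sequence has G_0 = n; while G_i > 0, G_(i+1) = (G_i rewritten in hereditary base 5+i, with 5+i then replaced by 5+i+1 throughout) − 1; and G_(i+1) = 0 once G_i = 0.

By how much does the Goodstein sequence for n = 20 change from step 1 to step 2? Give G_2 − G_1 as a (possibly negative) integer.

step 0: 20 = 4·5; sub 6 for 5: 4·6; = 24; G_1 = 24−1 = 23
step 1: 23 = 3·6 + 5; sub 7 for 6: 3·7 + 5; = 26; G_2 = 26−1 = 25

2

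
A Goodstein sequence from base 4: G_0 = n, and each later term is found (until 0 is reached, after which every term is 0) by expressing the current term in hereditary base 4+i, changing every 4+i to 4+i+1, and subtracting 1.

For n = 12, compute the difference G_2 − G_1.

1

12 —HB4→ 3·4 —bump→ 3·5 = 15 —(−1)→ 14
14 —HB5→ 2·5 + 4 —bump→ 2·6 + 4 = 16 —(−1)→ 15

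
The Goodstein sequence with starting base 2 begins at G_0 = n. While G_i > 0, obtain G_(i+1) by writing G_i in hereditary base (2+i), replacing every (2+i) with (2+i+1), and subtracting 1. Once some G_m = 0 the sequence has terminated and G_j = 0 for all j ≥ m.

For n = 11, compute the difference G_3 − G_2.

11 —HB2→ 2^(2 + 1) + 2 + 1 —bump→ 3^(3 + 1) + 3 + 1 = 85 —(−1)→ 84
84 —HB3→ 3^(3 + 1) + 3 —bump→ 4^(4 + 1) + 4 = 1028 —(−1)→ 1027
1027 —HB4→ 4^(4 + 1) + 3 —bump→ 5^(5 + 1) + 3 = 15628 —(−1)→ 15627

14600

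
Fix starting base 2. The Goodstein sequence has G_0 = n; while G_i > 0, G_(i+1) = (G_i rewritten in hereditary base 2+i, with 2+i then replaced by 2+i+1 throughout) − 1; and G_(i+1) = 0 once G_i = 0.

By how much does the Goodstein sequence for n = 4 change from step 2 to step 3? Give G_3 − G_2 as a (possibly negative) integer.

19

G_0 = 4. HB_2(4) = 2^2. Bump = 27. G_1 = 26.
G_1 = 26. HB_3(26) = 2·3^2 + 2·3 + 2. Bump = 42. G_2 = 41.
G_2 = 41. HB_4(41) = 2·4^2 + 2·4 + 1. Bump = 61. G_3 = 60.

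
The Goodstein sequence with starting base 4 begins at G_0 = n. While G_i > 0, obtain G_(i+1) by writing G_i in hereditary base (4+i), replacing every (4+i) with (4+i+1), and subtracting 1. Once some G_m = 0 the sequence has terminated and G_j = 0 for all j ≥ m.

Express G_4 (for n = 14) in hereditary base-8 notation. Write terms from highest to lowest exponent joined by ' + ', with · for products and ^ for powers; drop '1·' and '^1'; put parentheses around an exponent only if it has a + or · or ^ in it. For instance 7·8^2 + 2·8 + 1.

2·8 + 5

i=0: 14 = 3·4 + 2 (b=4); 4→5: 3·5 + 2 = 17; 17−1 = 16
i=1: 16 = 3·5 + 1 (b=5); 5→6: 3·6 + 1 = 19; 19−1 = 18
i=2: 18 = 3·6 (b=6); 6→7: 3·7 = 21; 21−1 = 20
i=3: 20 = 2·7 + 6 (b=7); 7→8: 2·8 + 6 = 22; 22−1 = 21
i=4: 21 = 2·8 + 5 (b=8); 8→9: 2·9 + 5 = 23; 23−1 = 22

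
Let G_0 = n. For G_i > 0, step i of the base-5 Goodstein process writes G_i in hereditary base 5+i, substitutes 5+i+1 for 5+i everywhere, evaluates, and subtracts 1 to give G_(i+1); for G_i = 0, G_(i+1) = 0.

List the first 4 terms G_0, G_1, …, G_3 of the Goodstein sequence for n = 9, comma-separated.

9, 9, 9, 9

base 5: 9 = 5 + 4; at 6: 6 + 4 = 10; next = 9
base 6: 9 = 6 + 3; at 7: 7 + 3 = 10; next = 9
base 7: 9 = 7 + 2; at 8: 8 + 2 = 10; next = 9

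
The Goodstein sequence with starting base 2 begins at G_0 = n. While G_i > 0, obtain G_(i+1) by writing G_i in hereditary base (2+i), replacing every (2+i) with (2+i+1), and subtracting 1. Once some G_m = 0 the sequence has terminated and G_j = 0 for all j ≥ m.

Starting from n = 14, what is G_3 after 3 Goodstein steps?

18750

(0) 14|_2 = 2^(2 + 1) + 2^2 + 2 ↦ 3^(3 + 1) + 3^3 + 3|_3 = 111 ⇒ 110
(1) 110|_3 = 3^(3 + 1) + 3^3 + 2 ↦ 4^(4 + 1) + 4^4 + 2|_4 = 1282 ⇒ 1281
(2) 1281|_4 = 4^(4 + 1) + 4^4 + 1 ↦ 5^(5 + 1) + 5^5 + 1|_5 = 18751 ⇒ 18750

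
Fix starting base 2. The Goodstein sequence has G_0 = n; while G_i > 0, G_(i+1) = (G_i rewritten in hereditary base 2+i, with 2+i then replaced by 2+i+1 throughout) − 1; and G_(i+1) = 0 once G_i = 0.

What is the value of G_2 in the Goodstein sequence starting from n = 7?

G_0=7  [base 2] 2^2 + 2 + 1  →[2↦3]→  3^3 + 3 + 1 = 31  −1 ⇒ G_1=30
G_1=30  [base 3] 3^3 + 3  →[3↦4]→  4^4 + 4 = 260  −1 ⇒ G_2=259
G_2=259  [base 4] 4^4 + 3  →[4↦5]→  5^5 + 3 = 3128  −1 ⇒ G_3=3127

259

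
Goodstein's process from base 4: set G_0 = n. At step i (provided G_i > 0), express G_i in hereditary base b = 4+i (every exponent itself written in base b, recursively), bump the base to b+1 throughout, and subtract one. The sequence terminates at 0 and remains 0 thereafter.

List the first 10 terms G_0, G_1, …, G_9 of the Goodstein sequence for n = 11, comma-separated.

G_0 = 11. HB_4(11) = 2·4 + 3. Bump = 13. G_1 = 12.
G_1 = 12. HB_5(12) = 2·5 + 2. Bump = 14. G_2 = 13.
G_2 = 13. HB_6(13) = 2·6 + 1. Bump = 15. G_3 = 14.
G_3 = 14. HB_7(14) = 2·7. Bump = 16. G_4 = 15.
G_4 = 15. HB_8(15) = 8 + 7. Bump = 16. G_5 = 15.
G_5 = 15. HB_9(15) = 9 + 6. Bump = 16. G_6 = 15.
G_6 = 15. HB_10(15) = 10 + 5. Bump = 16. G_7 = 15.
G_7 = 15. HB_11(15) = 11 + 4. Bump = 16. G_8 = 15.
G_8 = 15. HB_12(15) = 12 + 3. Bump = 16. G_9 = 15.

11, 12, 13, 14, 15, 15, 15, 15, 15, 15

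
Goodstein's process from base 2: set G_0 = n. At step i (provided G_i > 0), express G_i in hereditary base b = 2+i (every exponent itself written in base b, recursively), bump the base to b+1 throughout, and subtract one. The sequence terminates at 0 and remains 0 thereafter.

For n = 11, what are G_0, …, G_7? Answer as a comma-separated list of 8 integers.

base 2: 11 = 2^(2 + 1) + 2 + 1; at 3: 3^(3 + 1) + 3 + 1 = 85; next = 84
base 3: 84 = 3^(3 + 1) + 3; at 4: 4^(4 + 1) + 4 = 1028; next = 1027
base 4: 1027 = 4^(4 + 1) + 3; at 5: 5^(5 + 1) + 3 = 15628; next = 15627
base 5: 15627 = 5^(5 + 1) + 2; at 6: 6^(6 + 1) + 2 = 279938; next = 279937
base 6: 279937 = 6^(6 + 1) + 1; at 7: 7^(7 + 1) + 1 = 5764802; next = 5764801
base 7: 5764801 = 7^(7 + 1); at 8: 8^(8 + 1) = 134217728; next = 134217727
base 8: 134217727 = 7·8^8 + 7·8^7 + 7·8^6 + 7·8^5 + 7·8^4 + 7·8^3 + 7·8^2 + 7·8 + 7; at 9: 7·9^9 + 7·9^7 + 7·9^6 + 7·9^5 + 7·9^4 + 7·9^3 + 7·9^2 + 7·9 + 7 = 2749609303; next = 2749609302

11, 84, 1027, 15627, 279937, 5764801, 134217727, 2749609302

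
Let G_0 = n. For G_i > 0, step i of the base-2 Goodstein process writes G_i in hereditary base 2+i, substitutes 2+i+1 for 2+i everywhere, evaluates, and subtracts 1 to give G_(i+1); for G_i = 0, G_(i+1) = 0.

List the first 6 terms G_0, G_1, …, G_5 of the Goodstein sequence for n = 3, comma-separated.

base 2: 3 = 2 + 1; at 3: 3 + 1 = 4; next = 3
base 3: 3 = 3; at 4: 4 = 4; next = 3
base 4: 3 = 3; at 5: 3 = 3; next = 2
base 5: 2 = 2; at 6: 2 = 2; next = 1
base 6: 1 = 1; at 7: 1 = 1; next = 0

3, 3, 3, 2, 1, 0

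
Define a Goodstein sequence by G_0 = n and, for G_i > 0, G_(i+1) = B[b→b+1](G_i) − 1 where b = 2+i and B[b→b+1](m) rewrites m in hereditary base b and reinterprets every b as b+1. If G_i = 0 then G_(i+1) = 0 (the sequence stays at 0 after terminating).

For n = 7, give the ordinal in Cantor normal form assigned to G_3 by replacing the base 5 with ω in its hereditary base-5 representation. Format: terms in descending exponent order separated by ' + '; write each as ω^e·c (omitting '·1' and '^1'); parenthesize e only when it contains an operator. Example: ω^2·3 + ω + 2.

ω^ω + 2

[0] 7 ≡ 2^2 + 2 + 1 (base 2). Lift 3: 31. −1: 30.
[1] 30 ≡ 3^3 + 3 (base 3). Lift 4: 260. −1: 259.
[2] 259 ≡ 4^4 + 3 (base 4). Lift 5: 3128. −1: 3127.
[3] 3127 ≡ 5^5 + 2 (base 5). Lift 6: 46658. −1: 46657.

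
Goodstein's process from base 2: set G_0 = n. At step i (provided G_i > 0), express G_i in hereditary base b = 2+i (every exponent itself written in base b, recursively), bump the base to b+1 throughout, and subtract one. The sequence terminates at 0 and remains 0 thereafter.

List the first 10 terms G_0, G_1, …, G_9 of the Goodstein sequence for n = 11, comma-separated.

11, 84, 1027, 15627, 279937, 5764801, 134217727, 2749609302, 70077777775, 1997331745490

G_0=11  [base 2] 2^(2 + 1) + 2 + 1  →[2↦3]→  3^(3 + 1) + 3 + 1 = 85  −1 ⇒ G_1=84
G_1=84  [base 3] 3^(3 + 1) + 3  →[3↦4]→  4^(4 + 1) + 4 = 1028  −1 ⇒ G_2=1027
G_2=1027  [base 4] 4^(4 + 1) + 3  →[4↦5]→  5^(5 + 1) + 3 = 15628  −1 ⇒ G_3=15627
G_3=15627  [base 5] 5^(5 + 1) + 2  →[5↦6]→  6^(6 + 1) + 2 = 279938  −1 ⇒ G_4=279937
G_4=279937  [base 6] 6^(6 + 1) + 1  →[6↦7]→  7^(7 + 1) + 1 = 5764802  −1 ⇒ G_5=5764801
G_5=5764801  [base 7] 7^(7 + 1)  →[7↦8]→  8^(8 + 1) = 134217728  −1 ⇒ G_6=134217727
G_6=134217727  [base 8] 7·8^8 + 7·8^7 + 7·8^6 + 7·8^5 + 7·8^4 + 7·8^3 + 7·8^2 + 7·8 + 7  →[8↦9]→  7·9^9 + 7·9^7 + 7·9^6 + 7·9^5 + 7·9^4 + 7·9^3 + 7·9^2 + 7·9 + 7 = 2749609303  −1 ⇒ G_7=2749609302
G_7=2749609302  [base 9] 7·9^9 + 7·9^7 + 7·9^6 + 7·9^5 + 7·9^4 + 7·9^3 + 7·9^2 + 7·9 + 6  →[9↦10]→  7·10^10 + 7·10^7 + 7·10^6 + 7·10^5 + 7·10^4 + 7·10^3 + 7·10^2 + 7·10 + 6 = 70077777776  −1 ⇒ G_8=70077777775
G_8=70077777775  [base 10] 7·10^10 + 7·10^7 + 7·10^6 + 7·10^5 + 7·10^4 + 7·10^3 + 7·10^2 + 7·10 + 5  →[10↦11]→  7·11^11 + 7·11^7 + 7·11^6 + 7·11^5 + 7·11^4 + 7·11^3 + 7·11^2 + 7·11 + 5 = 1997331745491  −1 ⇒ G_9=1997331745490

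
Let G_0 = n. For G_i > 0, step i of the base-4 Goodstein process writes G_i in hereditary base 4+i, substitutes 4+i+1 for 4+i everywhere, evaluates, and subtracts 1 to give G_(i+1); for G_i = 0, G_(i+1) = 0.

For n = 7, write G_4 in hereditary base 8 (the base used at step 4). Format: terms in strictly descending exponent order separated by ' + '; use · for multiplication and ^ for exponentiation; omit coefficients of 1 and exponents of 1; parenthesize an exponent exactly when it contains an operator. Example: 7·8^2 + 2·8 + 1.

7 —HB4→ 4 + 3 —bump→ 5 + 3 = 8 —(−1)→ 7
7 —HB5→ 5 + 2 —bump→ 6 + 2 = 8 —(−1)→ 7
7 —HB6→ 6 + 1 —bump→ 7 + 1 = 8 —(−1)→ 7
7 —HB7→ 7 —bump→ 8 = 8 —(−1)→ 7
7 —HB8→ 7 —bump→ 7 = 7 —(−1)→ 6

7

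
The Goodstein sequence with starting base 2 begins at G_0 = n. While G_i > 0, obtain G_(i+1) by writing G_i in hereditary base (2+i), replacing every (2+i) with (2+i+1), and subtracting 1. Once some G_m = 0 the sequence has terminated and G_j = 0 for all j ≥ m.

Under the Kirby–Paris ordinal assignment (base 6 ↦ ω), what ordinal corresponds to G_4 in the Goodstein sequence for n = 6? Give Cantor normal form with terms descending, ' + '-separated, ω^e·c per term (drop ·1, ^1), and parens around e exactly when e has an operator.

ω^5·5 + ω^4·5 + ω^3·5 + ω^2·5 + ω·5 + 5

i=0: 6 = 2^2 + 2 (b=2); 2→3: 3^3 + 3 = 30; 30−1 = 29
i=1: 29 = 3^3 + 2 (b=3); 3→4: 4^4 + 2 = 258; 258−1 = 257
i=2: 257 = 4^4 + 1 (b=4); 4→5: 5^5 + 1 = 3126; 3126−1 = 3125
i=3: 3125 = 5^5 (b=5); 5→6: 6^6 = 46656; 46656−1 = 46655
i=4: 46655 = 5·6^5 + 5·6^4 + 5·6^3 + 5·6^2 + 5·6 + 5 (b=6); 6→7: 5·7^5 + 5·7^4 + 5·7^3 + 5·7^2 + 5·7 + 5 = 98040; 98040−1 = 98039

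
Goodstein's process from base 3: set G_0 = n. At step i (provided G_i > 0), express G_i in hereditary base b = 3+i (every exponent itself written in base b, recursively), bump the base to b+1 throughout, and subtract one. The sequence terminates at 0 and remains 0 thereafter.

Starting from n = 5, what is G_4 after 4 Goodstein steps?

G_0=5  [base 3] 3 + 2  →[3↦4]→  4 + 2 = 6  −1 ⇒ G_1=5
G_1=5  [base 4] 4 + 1  →[4↦5]→  5 + 1 = 6  −1 ⇒ G_2=5
G_2=5  [base 5] 5  →[5↦6]→  6 = 6  −1 ⇒ G_3=5
G_3=5  [base 6] 5  →[6↦7]→  5 = 5  −1 ⇒ G_4=4
G_4=4  [base 7] 4  →[7↦8]→  4 = 4  −1 ⇒ G_5=3

4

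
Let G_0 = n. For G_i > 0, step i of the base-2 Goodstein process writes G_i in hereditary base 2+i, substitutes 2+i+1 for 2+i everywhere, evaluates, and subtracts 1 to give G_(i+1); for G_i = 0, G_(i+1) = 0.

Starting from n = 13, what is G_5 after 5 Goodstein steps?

5765998

(0) 13|_2 = 2^(2 + 1) + 2^2 + 1 ↦ 3^(3 + 1) + 3^3 + 1|_3 = 109 ⇒ 108
(1) 108|_3 = 3^(3 + 1) + 3^3 ↦ 4^(4 + 1) + 4^4|_4 = 1280 ⇒ 1279
(2) 1279|_4 = 4^(4 + 1) + 3·4^3 + 3·4^2 + 3·4 + 3 ↦ 5^(5 + 1) + 3·5^3 + 3·5^2 + 3·5 + 3|_5 = 16093 ⇒ 16092
(3) 16092|_5 = 5^(5 + 1) + 3·5^3 + 3·5^2 + 3·5 + 2 ↦ 6^(6 + 1) + 3·6^3 + 3·6^2 + 3·6 + 2|_6 = 280712 ⇒ 280711
(4) 280711|_6 = 6^(6 + 1) + 3·6^3 + 3·6^2 + 3·6 + 1 ↦ 7^(7 + 1) + 3·7^3 + 3·7^2 + 3·7 + 1|_7 = 5765999 ⇒ 5765998
(5) 5765998|_7 = 7^(7 + 1) + 3·7^3 + 3·7^2 + 3·7 ↦ 8^(8 + 1) + 3·8^3 + 3·8^2 + 3·8|_8 = 134219480 ⇒ 134219479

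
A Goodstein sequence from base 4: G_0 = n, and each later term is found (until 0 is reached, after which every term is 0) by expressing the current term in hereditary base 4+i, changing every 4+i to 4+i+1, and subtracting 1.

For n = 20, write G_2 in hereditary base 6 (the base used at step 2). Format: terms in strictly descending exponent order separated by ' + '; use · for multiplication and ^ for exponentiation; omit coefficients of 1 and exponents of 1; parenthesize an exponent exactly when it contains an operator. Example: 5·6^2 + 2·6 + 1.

i=0: 20 = 4^2 + 4 (b=4); 4→5: 5^2 + 5 = 30; 30−1 = 29
i=1: 29 = 5^2 + 4 (b=5); 5→6: 6^2 + 4 = 40; 40−1 = 39
i=2: 39 = 6^2 + 3 (b=6); 6→7: 7^2 + 3 = 52; 52−1 = 51

6^2 + 3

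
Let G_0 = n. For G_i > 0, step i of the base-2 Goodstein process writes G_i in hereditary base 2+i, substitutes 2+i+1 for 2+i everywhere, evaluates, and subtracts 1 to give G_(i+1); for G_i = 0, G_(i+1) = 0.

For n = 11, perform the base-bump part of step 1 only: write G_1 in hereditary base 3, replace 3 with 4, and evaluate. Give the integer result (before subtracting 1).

(0) 11|_2 = 2^(2 + 1) + 2 + 1 ↦ 3^(3 + 1) + 3 + 1|_3 = 85 ⇒ 84
(1) 84|_3 = 3^(3 + 1) + 3 ↦ 4^(4 + 1) + 4|_4 = 1028 ⇒ 1027

1028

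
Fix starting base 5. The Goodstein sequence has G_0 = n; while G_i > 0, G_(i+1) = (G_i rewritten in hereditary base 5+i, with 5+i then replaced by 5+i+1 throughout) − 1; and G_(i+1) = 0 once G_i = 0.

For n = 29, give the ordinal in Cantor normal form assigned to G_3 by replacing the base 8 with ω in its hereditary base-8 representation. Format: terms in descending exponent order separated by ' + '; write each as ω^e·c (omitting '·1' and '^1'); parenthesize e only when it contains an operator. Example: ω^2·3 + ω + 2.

ω^2 + 1

29 —HB5→ 5^2 + 4 —bump→ 6^2 + 4 = 40 —(−1)→ 39
39 —HB6→ 6^2 + 3 —bump→ 7^2 + 3 = 52 —(−1)→ 51
51 —HB7→ 7^2 + 2 —bump→ 8^2 + 2 = 66 —(−1)→ 65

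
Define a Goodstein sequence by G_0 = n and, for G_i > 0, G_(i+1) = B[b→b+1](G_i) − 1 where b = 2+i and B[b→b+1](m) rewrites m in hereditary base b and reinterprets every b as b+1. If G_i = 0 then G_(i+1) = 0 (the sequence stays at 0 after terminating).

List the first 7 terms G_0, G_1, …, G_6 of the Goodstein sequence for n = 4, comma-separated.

step 0: 4 = 2^2; sub 3 for 2: 3^3; = 27; G_1 = 27−1 = 26
step 1: 26 = 2·3^2 + 2·3 + 2; sub 4 for 3: 2·4^2 + 2·4 + 2; = 42; G_2 = 42−1 = 41
step 2: 41 = 2·4^2 + 2·4 + 1; sub 5 for 4: 2·5^2 + 2·5 + 1; = 61; G_3 = 61−1 = 60
step 3: 60 = 2·5^2 + 2·5; sub 6 for 5: 2·6^2 + 2·6; = 84; G_4 = 84−1 = 83
step 4: 83 = 2·6^2 + 6 + 5; sub 7 for 6: 2·7^2 + 7 + 5; = 110; G_5 = 110−1 = 109
step 5: 109 = 2·7^2 + 7 + 4; sub 8 for 7: 2·8^2 + 8 + 4; = 140; G_6 = 140−1 = 139

4, 26, 41, 60, 83, 109, 139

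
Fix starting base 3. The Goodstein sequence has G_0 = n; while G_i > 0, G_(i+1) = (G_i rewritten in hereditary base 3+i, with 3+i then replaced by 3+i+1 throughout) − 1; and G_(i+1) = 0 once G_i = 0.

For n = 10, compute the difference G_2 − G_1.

8

G_0=10  [base 3] 3^2 + 1  →[3↦4]→  4^2 + 1 = 17  −1 ⇒ G_1=16
G_1=16  [base 4] 4^2  →[4↦5]→  5^2 = 25  −1 ⇒ G_2=24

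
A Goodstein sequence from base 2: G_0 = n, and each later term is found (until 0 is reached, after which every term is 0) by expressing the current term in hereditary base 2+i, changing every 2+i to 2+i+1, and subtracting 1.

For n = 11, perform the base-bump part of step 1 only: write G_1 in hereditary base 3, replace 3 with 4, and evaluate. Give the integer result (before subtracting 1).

i=0: 11 = 2^(2 + 1) + 2 + 1 (b=2); 2→3: 3^(3 + 1) + 3 + 1 = 85; 85−1 = 84
i=1: 84 = 3^(3 + 1) + 3 (b=3); 3→4: 4^(4 + 1) + 4 = 1028; 1028−1 = 1027

1028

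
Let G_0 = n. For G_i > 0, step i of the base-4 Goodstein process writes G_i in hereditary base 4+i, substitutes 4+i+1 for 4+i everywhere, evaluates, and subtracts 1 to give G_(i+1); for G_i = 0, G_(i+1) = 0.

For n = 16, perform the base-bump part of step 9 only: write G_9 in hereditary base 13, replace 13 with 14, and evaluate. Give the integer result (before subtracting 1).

48

(0) 16|_4 = 4^2 ↦ 5^2|_5 = 25 ⇒ 24
(1) 24|_5 = 4·5 + 4 ↦ 4·6 + 4|_6 = 28 ⇒ 27
(2) 27|_6 = 4·6 + 3 ↦ 4·7 + 3|_7 = 31 ⇒ 30
(3) 30|_7 = 4·7 + 2 ↦ 4·8 + 2|_8 = 34 ⇒ 33
(4) 33|_8 = 4·8 + 1 ↦ 4·9 + 1|_9 = 37 ⇒ 36
(5) 36|_9 = 4·9 ↦ 4·10|_10 = 40 ⇒ 39
(6) 39|_10 = 3·10 + 9 ↦ 3·11 + 9|_11 = 42 ⇒ 41
(7) 41|_11 = 3·11 + 8 ↦ 3·12 + 8|_12 = 44 ⇒ 43
(8) 43|_12 = 3·12 + 7 ↦ 3·13 + 7|_13 = 46 ⇒ 45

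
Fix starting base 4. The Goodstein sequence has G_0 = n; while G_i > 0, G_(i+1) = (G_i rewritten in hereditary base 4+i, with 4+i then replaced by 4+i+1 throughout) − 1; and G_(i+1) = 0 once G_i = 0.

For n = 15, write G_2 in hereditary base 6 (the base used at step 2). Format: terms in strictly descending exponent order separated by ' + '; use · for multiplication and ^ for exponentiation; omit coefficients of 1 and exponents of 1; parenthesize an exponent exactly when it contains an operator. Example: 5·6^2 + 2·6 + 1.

base 4: 15 = 3·4 + 3; at 5: 3·5 + 3 = 18; next = 17
base 5: 17 = 3·5 + 2; at 6: 3·6 + 2 = 20; next = 19
base 6: 19 = 3·6 + 1; at 7: 3·7 + 1 = 22; next = 21

3·6 + 1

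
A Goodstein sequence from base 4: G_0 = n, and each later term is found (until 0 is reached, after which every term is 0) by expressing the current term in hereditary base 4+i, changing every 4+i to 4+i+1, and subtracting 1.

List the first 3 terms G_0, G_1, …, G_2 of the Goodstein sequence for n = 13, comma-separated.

13, 15, 17

step 0: 13 = 3·4 + 1; sub 5 for 4: 3·5 + 1; = 16; G_1 = 16−1 = 15
step 1: 15 = 3·5; sub 6 for 5: 3·6; = 18; G_2 = 18−1 = 17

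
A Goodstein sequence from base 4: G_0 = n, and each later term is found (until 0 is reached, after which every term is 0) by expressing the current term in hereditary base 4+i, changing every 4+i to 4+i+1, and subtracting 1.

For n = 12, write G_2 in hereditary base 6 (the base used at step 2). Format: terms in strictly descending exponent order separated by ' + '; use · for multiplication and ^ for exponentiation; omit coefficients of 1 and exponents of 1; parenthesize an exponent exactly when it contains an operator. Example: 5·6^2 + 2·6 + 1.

2·6 + 3

i=0: 12 = 3·4 (b=4); 4→5: 3·5 = 15; 15−1 = 14
i=1: 14 = 2·5 + 4 (b=5); 5→6: 2·6 + 4 = 16; 16−1 = 15
i=2: 15 = 2·6 + 3 (b=6); 6→7: 2·7 + 3 = 17; 17−1 = 16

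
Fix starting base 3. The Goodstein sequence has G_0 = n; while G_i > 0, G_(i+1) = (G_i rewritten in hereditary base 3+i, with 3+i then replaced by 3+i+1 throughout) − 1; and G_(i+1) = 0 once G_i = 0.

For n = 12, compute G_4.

49

G_0 = 12. HB_3(12) = 3^2 + 3. Bump = 20. G_1 = 19.
G_1 = 19. HB_4(19) = 4^2 + 3. Bump = 28. G_2 = 27.
G_2 = 27. HB_5(27) = 5^2 + 2. Bump = 38. G_3 = 37.
G_3 = 37. HB_6(37) = 6^2 + 1. Bump = 50. G_4 = 49.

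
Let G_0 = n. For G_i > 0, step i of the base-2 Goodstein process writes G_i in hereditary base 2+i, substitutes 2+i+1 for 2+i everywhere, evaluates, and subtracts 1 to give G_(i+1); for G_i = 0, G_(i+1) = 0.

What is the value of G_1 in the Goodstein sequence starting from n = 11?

base 2: 11 = 2^(2 + 1) + 2 + 1; at 3: 3^(3 + 1) + 3 + 1 = 85; next = 84
base 3: 84 = 3^(3 + 1) + 3; at 4: 4^(4 + 1) + 4 = 1028; next = 1027

84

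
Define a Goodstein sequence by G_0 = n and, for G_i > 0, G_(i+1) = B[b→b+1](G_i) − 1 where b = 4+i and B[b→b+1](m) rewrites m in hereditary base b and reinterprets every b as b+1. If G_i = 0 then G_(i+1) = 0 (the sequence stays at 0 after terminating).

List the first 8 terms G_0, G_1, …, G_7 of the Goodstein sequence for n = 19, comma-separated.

[0] 19 ≡ 4^2 + 3 (base 4). Lift 5: 28. −1: 27.
[1] 27 ≡ 5^2 + 2 (base 5). Lift 6: 38. −1: 37.
[2] 37 ≡ 6^2 + 1 (base 6). Lift 7: 50. −1: 49.
[3] 49 ≡ 7^2 (base 7). Lift 8: 64. −1: 63.
[4] 63 ≡ 7·8 + 7 (base 8). Lift 9: 70. −1: 69.
[5] 69 ≡ 7·9 + 6 (base 9). Lift 10: 76. −1: 75.
[6] 75 ≡ 7·10 + 5 (base 10). Lift 11: 82. −1: 81.

19, 27, 37, 49, 63, 69, 75, 81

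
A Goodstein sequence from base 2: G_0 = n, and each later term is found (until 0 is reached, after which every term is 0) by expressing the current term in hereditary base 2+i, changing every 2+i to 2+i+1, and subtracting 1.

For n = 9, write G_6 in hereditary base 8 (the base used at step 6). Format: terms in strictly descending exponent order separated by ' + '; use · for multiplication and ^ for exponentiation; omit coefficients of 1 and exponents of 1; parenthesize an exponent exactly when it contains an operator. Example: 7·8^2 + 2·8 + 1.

3·8^8 + 3·8^3 + 3·8^2 + 2·8 + 7

(0) 9|_2 = 2^(2 + 1) + 1 ↦ 3^(3 + 1) + 1|_3 = 82 ⇒ 81
(1) 81|_3 = 3^(3 + 1) ↦ 4^(4 + 1)|_4 = 1024 ⇒ 1023
(2) 1023|_4 = 3·4^4 + 3·4^3 + 3·4^2 + 3·4 + 3 ↦ 3·5^5 + 3·5^3 + 3·5^2 + 3·5 + 3|_5 = 9843 ⇒ 9842
(3) 9842|_5 = 3·5^5 + 3·5^3 + 3·5^2 + 3·5 + 2 ↦ 3·6^6 + 3·6^3 + 3·6^2 + 3·6 + 2|_6 = 140744 ⇒ 140743
(4) 140743|_6 = 3·6^6 + 3·6^3 + 3·6^2 + 3·6 + 1 ↦ 3·7^7 + 3·7^3 + 3·7^2 + 3·7 + 1|_7 = 2471827 ⇒ 2471826
(5) 2471826|_7 = 3·7^7 + 3·7^3 + 3·7^2 + 3·7 ↦ 3·8^8 + 3·8^3 + 3·8^2 + 3·8|_8 = 50333400 ⇒ 50333399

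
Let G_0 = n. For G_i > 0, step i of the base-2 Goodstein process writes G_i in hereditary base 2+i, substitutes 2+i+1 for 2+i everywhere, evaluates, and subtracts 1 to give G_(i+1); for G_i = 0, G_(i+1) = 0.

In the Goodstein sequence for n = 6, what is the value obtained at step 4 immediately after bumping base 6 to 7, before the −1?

(0) 6|_2 = 2^2 + 2 ↦ 3^3 + 3|_3 = 30 ⇒ 29
(1) 29|_3 = 3^3 + 2 ↦ 4^4 + 2|_4 = 258 ⇒ 257
(2) 257|_4 = 4^4 + 1 ↦ 5^5 + 1|_5 = 3126 ⇒ 3125
(3) 3125|_5 = 5^5 ↦ 6^6|_6 = 46656 ⇒ 46655
(4) 46655|_6 = 5·6^5 + 5·6^4 + 5·6^3 + 5·6^2 + 5·6 + 5 ↦ 5·7^5 + 5·7^4 + 5·7^3 + 5·7^2 + 5·7 + 5|_7 = 98040 ⇒ 98039

98040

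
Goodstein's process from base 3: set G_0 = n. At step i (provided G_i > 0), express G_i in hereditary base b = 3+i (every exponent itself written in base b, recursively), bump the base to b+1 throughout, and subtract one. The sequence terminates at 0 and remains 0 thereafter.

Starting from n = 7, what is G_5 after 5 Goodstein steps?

9

G_0=7  [base 3] 2·3 + 1  →[3↦4]→  2·4 + 1 = 9  −1 ⇒ G_1=8
G_1=8  [base 4] 2·4  →[4↦5]→  2·5 = 10  −1 ⇒ G_2=9
G_2=9  [base 5] 5 + 4  →[5↦6]→  6 + 4 = 10  −1 ⇒ G_3=9
G_3=9  [base 6] 6 + 3  →[6↦7]→  7 + 3 = 10  −1 ⇒ G_4=9
G_4=9  [base 7] 7 + 2  →[7↦8]→  8 + 2 = 10  −1 ⇒ G_5=9
G_5=9  [base 8] 8 + 1  →[8↦9]→  9 + 1 = 10  −1 ⇒ G_6=9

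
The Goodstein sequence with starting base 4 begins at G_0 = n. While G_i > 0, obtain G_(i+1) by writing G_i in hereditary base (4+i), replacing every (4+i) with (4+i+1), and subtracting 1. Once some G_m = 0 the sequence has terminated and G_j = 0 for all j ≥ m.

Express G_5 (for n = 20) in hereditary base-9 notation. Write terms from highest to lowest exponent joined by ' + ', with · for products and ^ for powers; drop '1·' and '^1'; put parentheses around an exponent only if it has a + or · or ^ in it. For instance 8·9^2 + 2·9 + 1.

9^2

(0) 20|_4 = 4^2 + 4 ↦ 5^2 + 5|_5 = 30 ⇒ 29
(1) 29|_5 = 5^2 + 4 ↦ 6^2 + 4|_6 = 40 ⇒ 39
(2) 39|_6 = 6^2 + 3 ↦ 7^2 + 3|_7 = 52 ⇒ 51
(3) 51|_7 = 7^2 + 2 ↦ 8^2 + 2|_8 = 66 ⇒ 65
(4) 65|_8 = 8^2 + 1 ↦ 9^2 + 1|_9 = 82 ⇒ 81
(5) 81|_9 = 9^2 ↦ 10^2|_10 = 100 ⇒ 99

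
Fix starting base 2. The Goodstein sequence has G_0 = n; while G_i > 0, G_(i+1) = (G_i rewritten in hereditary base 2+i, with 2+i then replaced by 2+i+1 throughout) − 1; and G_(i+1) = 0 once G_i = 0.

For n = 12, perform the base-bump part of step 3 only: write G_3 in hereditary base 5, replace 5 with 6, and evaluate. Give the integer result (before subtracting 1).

280020

G_0 = 12. HB_2(12) = 2^(2 + 1) + 2^2. Bump = 108. G_1 = 107.
G_1 = 107. HB_3(107) = 3^(3 + 1) + 2·3^2 + 2·3 + 2. Bump = 1066. G_2 = 1065.
G_2 = 1065. HB_4(1065) = 4^(4 + 1) + 2·4^2 + 2·4 + 1. Bump = 15686. G_3 = 15685.
G_3 = 15685. HB_5(15685) = 5^(5 + 1) + 2·5^2 + 2·5. Bump = 280020. G_4 = 280019.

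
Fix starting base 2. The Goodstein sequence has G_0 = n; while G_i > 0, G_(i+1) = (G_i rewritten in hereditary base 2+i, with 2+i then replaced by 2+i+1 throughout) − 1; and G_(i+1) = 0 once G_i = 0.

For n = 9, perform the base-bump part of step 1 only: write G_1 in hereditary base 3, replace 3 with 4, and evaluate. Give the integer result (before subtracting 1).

1024

G_0=9  [base 2] 2^(2 + 1) + 1  →[2↦3]→  3^(3 + 1) + 1 = 82  −1 ⇒ G_1=81
G_1=81  [base 3] 3^(3 + 1)  →[3↦4]→  4^(4 + 1) = 1024  −1 ⇒ G_2=1023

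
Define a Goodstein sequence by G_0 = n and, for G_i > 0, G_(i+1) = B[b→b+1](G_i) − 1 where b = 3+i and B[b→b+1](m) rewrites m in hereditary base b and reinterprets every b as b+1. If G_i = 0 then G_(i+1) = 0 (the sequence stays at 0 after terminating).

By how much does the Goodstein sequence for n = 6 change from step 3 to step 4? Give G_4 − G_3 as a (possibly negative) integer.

0

step 0: 6 = 2·3; sub 4 for 3: 2·4; = 8; G_1 = 8−1 = 7
step 1: 7 = 4 + 3; sub 5 for 4: 5 + 3; = 8; G_2 = 8−1 = 7
step 2: 7 = 5 + 2; sub 6 for 5: 6 + 2; = 8; G_3 = 8−1 = 7
step 3: 7 = 6 + 1; sub 7 for 6: 7 + 1; = 8; G_4 = 8−1 = 7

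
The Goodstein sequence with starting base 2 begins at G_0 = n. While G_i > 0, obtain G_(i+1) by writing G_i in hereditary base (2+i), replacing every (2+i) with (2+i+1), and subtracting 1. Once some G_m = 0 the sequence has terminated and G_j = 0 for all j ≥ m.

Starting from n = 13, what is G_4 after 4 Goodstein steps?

13 —HB2→ 2^(2 + 1) + 2^2 + 1 —bump→ 3^(3 + 1) + 3^3 + 1 = 109 —(−1)→ 108
108 —HB3→ 3^(3 + 1) + 3^3 —bump→ 4^(4 + 1) + 4^4 = 1280 —(−1)→ 1279
1279 —HB4→ 4^(4 + 1) + 3·4^3 + 3·4^2 + 3·4 + 3 —bump→ 5^(5 + 1) + 3·5^3 + 3·5^2 + 3·5 + 3 = 16093 —(−1)→ 16092
16092 —HB5→ 5^(5 + 1) + 3·5^3 + 3·5^2 + 3·5 + 2 —bump→ 6^(6 + 1) + 3·6^3 + 3·6^2 + 3·6 + 2 = 280712 —(−1)→ 280711
280711 —HB6→ 6^(6 + 1) + 3·6^3 + 3·6^2 + 3·6 + 1 —bump→ 7^(7 + 1) + 3·7^3 + 3·7^2 + 3·7 + 1 = 5765999 —(−1)→ 5765998

280711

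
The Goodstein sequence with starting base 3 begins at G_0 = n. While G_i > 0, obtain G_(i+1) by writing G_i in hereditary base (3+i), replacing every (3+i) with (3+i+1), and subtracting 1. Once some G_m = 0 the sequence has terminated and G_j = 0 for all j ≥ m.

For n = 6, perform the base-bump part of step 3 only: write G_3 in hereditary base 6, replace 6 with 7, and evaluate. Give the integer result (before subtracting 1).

8

[0] 6 ≡ 2·3 (base 3). Lift 4: 8. −1: 7.
[1] 7 ≡ 4 + 3 (base 4). Lift 5: 8. −1: 7.
[2] 7 ≡ 5 + 2 (base 5). Lift 6: 8. −1: 7.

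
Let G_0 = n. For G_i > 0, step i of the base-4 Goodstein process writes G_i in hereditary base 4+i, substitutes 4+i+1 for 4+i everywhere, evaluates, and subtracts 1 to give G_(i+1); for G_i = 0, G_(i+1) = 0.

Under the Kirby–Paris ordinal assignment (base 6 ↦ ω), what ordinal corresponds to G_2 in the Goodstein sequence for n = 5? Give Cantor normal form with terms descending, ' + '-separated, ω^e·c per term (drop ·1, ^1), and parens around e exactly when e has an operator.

[0] 5 ≡ 4 + 1 (base 4). Lift 5: 6. −1: 5.
[1] 5 ≡ 5 (base 5). Lift 6: 6. −1: 5.
[2] 5 ≡ 5 (base 6). Lift 7: 5. −1: 4.

5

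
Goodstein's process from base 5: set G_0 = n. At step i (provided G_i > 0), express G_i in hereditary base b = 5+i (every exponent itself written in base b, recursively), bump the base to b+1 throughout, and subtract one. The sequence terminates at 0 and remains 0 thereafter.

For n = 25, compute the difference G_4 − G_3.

base 5: 25 = 5^2; at 6: 6^2 = 36; next = 35
base 6: 35 = 5·6 + 5; at 7: 5·7 + 5 = 40; next = 39
base 7: 39 = 5·7 + 4; at 8: 5·8 + 4 = 44; next = 43
base 8: 43 = 5·8 + 3; at 9: 5·9 + 3 = 48; next = 47

4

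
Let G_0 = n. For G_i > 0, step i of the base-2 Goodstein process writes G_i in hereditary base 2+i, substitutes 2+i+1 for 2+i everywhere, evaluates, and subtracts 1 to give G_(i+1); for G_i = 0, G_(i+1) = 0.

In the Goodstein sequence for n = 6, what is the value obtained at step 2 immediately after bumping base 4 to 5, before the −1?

base 2: 6 = 2^2 + 2; at 3: 3^3 + 3 = 30; next = 29
base 3: 29 = 3^3 + 2; at 4: 4^4 + 2 = 258; next = 257
base 4: 257 = 4^4 + 1; at 5: 5^5 + 1 = 3126; next = 3125

3126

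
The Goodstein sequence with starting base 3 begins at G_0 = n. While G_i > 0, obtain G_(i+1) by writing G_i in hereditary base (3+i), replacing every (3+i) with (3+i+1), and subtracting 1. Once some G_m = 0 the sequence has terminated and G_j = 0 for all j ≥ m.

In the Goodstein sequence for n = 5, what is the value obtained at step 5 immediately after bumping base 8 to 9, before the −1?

(0) 5|_3 = 3 + 2 ↦ 4 + 2|_4 = 6 ⇒ 5
(1) 5|_4 = 4 + 1 ↦ 5 + 1|_5 = 6 ⇒ 5
(2) 5|_5 = 5 ↦ 6|_6 = 6 ⇒ 5
(3) 5|_6 = 5 ↦ 5|_7 = 5 ⇒ 4
(4) 4|_7 = 4 ↦ 4|_8 = 4 ⇒ 3
(5) 3|_8 = 3 ↦ 3|_9 = 3 ⇒ 2

3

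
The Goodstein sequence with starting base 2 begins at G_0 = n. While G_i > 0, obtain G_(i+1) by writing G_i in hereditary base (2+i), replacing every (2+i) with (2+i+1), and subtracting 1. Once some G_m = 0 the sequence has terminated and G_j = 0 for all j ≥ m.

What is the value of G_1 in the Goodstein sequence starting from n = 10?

G_0 = 10. HB_2(10) = 2^(2 + 1) + 2. Bump = 84. G_1 = 83.
G_1 = 83. HB_3(83) = 3^(3 + 1) + 2. Bump = 1026. G_2 = 1025.

83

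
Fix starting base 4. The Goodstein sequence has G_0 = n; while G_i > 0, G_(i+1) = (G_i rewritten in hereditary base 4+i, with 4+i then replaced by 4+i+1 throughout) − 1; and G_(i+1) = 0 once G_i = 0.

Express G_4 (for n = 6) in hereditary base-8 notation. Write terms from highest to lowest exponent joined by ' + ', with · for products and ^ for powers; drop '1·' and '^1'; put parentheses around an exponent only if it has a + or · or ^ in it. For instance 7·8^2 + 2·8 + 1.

base 4: 6 = 4 + 2; at 5: 5 + 2 = 7; next = 6
base 5: 6 = 5 + 1; at 6: 6 + 1 = 7; next = 6
base 6: 6 = 6; at 7: 7 = 7; next = 6
base 7: 6 = 6; at 8: 6 = 6; next = 5
base 8: 5 = 5; at 9: 5 = 5; next = 4

5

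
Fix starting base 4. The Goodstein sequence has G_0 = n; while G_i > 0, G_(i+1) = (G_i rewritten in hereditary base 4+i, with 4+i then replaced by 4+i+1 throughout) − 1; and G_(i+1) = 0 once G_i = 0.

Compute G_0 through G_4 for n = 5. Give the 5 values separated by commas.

base 4: 5 = 4 + 1; at 5: 5 + 1 = 6; next = 5
base 5: 5 = 5; at 6: 6 = 6; next = 5
base 6: 5 = 5; at 7: 5 = 5; next = 4
base 7: 4 = 4; at 8: 4 = 4; next = 3

5, 5, 5, 4, 3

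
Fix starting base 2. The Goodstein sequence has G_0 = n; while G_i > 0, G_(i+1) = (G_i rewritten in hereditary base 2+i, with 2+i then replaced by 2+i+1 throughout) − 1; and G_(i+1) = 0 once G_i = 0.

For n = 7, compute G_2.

259

[0] 7 ≡ 2^2 + 2 + 1 (base 2). Lift 3: 31. −1: 30.
[1] 30 ≡ 3^3 + 3 (base 3). Lift 4: 260. −1: 259.
[2] 259 ≡ 4^4 + 3 (base 4). Lift 5: 3128. −1: 3127.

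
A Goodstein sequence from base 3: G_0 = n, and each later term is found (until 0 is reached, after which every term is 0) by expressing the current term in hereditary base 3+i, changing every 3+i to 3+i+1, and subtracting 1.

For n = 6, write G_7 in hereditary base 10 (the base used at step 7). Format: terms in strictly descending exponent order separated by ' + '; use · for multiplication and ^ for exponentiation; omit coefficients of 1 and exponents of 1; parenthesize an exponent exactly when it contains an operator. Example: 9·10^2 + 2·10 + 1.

5

[0] 6 ≡ 2·3 (base 3). Lift 4: 8. −1: 7.
[1] 7 ≡ 4 + 3 (base 4). Lift 5: 8. −1: 7.
[2] 7 ≡ 5 + 2 (base 5). Lift 6: 8. −1: 7.
[3] 7 ≡ 6 + 1 (base 6). Lift 7: 8. −1: 7.
[4] 7 ≡ 7 (base 7). Lift 8: 8. −1: 7.
[5] 7 ≡ 7 (base 8). Lift 9: 7. −1: 6.
[6] 6 ≡ 6 (base 9). Lift 10: 6. −1: 5.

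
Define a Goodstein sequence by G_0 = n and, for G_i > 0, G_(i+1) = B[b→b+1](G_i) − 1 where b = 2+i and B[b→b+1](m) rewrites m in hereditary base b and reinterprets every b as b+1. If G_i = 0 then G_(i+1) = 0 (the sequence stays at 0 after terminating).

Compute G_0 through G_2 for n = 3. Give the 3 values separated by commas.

[0] 3 ≡ 2 + 1 (base 2). Lift 3: 4. −1: 3.
[1] 3 ≡ 3 (base 3). Lift 4: 4. −1: 3.

3, 3, 3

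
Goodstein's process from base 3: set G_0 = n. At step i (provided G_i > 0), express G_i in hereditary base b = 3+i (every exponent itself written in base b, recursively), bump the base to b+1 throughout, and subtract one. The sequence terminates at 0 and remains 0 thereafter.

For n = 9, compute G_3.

19

9 —HB3→ 3^2 —bump→ 4^2 = 16 —(−1)→ 15
15 —HB4→ 3·4 + 3 —bump→ 3·5 + 3 = 18 —(−1)→ 17
17 —HB5→ 3·5 + 2 —bump→ 3·6 + 2 = 20 —(−1)→ 19
19 —HB6→ 3·6 + 1 —bump→ 3·7 + 1 = 22 —(−1)→ 21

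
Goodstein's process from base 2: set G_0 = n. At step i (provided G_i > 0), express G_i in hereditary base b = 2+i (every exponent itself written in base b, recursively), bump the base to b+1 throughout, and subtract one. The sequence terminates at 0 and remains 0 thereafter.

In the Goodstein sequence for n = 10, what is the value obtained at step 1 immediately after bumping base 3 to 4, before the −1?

G_0 = 10. HB_2(10) = 2^(2 + 1) + 2. Bump = 84. G_1 = 83.
G_1 = 83. HB_3(83) = 3^(3 + 1) + 2. Bump = 1026. G_2 = 1025.

1026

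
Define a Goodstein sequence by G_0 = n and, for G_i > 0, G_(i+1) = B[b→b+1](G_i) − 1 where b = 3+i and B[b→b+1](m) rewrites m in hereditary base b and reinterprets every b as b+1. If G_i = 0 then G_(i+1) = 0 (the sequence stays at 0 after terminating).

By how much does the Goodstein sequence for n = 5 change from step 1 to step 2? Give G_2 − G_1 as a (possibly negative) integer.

0

i=0: 5 = 3 + 2 (b=3); 3→4: 4 + 2 = 6; 6−1 = 5
i=1: 5 = 4 + 1 (b=4); 4→5: 5 + 1 = 6; 6−1 = 5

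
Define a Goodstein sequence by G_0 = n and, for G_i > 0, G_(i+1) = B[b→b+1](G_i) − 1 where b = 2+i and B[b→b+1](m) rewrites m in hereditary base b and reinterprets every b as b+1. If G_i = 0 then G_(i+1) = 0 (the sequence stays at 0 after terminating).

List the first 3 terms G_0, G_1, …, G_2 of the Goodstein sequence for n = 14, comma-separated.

(0) 14|_2 = 2^(2 + 1) + 2^2 + 2 ↦ 3^(3 + 1) + 3^3 + 3|_3 = 111 ⇒ 110
(1) 110|_3 = 3^(3 + 1) + 3^3 + 2 ↦ 4^(4 + 1) + 4^4 + 2|_4 = 1282 ⇒ 1281

14, 110, 1281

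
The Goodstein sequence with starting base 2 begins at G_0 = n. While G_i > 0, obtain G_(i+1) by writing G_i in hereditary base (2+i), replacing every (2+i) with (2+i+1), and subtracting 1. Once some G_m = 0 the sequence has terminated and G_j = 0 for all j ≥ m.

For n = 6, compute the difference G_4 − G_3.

6 —HB2→ 2^2 + 2 —bump→ 3^3 + 3 = 30 —(−1)→ 29
29 —HB3→ 3^3 + 2 —bump→ 4^4 + 2 = 258 —(−1)→ 257
257 —HB4→ 4^4 + 1 —bump→ 5^5 + 1 = 3126 —(−1)→ 3125
3125 —HB5→ 5^5 —bump→ 6^6 = 46656 —(−1)→ 46655

43530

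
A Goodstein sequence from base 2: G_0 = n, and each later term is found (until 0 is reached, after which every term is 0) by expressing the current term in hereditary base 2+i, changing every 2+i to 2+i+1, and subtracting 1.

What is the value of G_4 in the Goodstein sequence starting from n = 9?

step 0: 9 = 2^(2 + 1) + 1; sub 3 for 2: 3^(3 + 1) + 1; = 82; G_1 = 82−1 = 81
step 1: 81 = 3^(3 + 1); sub 4 for 3: 4^(4 + 1); = 1024; G_2 = 1024−1 = 1023
step 2: 1023 = 3·4^4 + 3·4^3 + 3·4^2 + 3·4 + 3; sub 5 for 4: 3·5^5 + 3·5^3 + 3·5^2 + 3·5 + 3; = 9843; G_3 = 9843−1 = 9842
step 3: 9842 = 3·5^5 + 3·5^3 + 3·5^2 + 3·5 + 2; sub 6 for 5: 3·6^6 + 3·6^3 + 3·6^2 + 3·6 + 2; = 140744; G_4 = 140744−1 = 140743

140743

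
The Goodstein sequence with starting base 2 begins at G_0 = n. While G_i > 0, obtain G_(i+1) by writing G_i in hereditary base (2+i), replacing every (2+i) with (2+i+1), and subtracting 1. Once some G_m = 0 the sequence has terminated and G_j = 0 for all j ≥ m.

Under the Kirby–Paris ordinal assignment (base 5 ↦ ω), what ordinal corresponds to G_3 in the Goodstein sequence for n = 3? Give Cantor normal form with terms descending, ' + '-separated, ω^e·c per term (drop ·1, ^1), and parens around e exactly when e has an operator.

step 0: 3 = 2 + 1; sub 3 for 2: 3 + 1; = 4; G_1 = 4−1 = 3
step 1: 3 = 3; sub 4 for 3: 4; = 4; G_2 = 4−1 = 3
step 2: 3 = 3; sub 5 for 4: 3; = 3; G_3 = 3−1 = 2
step 3: 2 = 2; sub 6 for 5: 2; = 2; G_4 = 2−1 = 1

2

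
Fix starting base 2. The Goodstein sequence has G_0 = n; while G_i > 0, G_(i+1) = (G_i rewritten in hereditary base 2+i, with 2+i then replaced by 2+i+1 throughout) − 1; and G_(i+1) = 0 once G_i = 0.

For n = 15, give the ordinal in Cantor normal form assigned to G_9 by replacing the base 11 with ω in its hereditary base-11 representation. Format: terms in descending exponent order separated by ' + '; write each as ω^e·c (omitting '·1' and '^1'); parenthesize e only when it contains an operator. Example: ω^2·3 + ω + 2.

ω^(ω + 1) + ω^7·7 + ω^6·7 + ω^5·7 + ω^4·7 + ω^3·7 + ω^2·7 + ω·7 + 4

G_0=15  [base 2] 2^(2 + 1) + 2^2 + 2 + 1  →[2↦3]→  3^(3 + 1) + 3^3 + 3 + 1 = 112  −1 ⇒ G_1=111
G_1=111  [base 3] 3^(3 + 1) + 3^3 + 3  →[3↦4]→  4^(4 + 1) + 4^4 + 4 = 1284  −1 ⇒ G_2=1283
G_2=1283  [base 4] 4^(4 + 1) + 4^4 + 3  →[4↦5]→  5^(5 + 1) + 5^5 + 3 = 18753  −1 ⇒ G_3=18752
G_3=18752  [base 5] 5^(5 + 1) + 5^5 + 2  →[5↦6]→  6^(6 + 1) + 6^6 + 2 = 326594  −1 ⇒ G_4=326593
G_4=326593  [base 6] 6^(6 + 1) + 6^6 + 1  →[6↦7]→  7^(7 + 1) + 7^7 + 1 = 6588345  −1 ⇒ G_5=6588344
G_5=6588344  [base 7] 7^(7 + 1) + 7^7  →[7↦8]→  8^(8 + 1) + 8^8 = 150994944  −1 ⇒ G_6=150994943
G_6=150994943  [base 8] 8^(8 + 1) + 7·8^7 + 7·8^6 + 7·8^5 + 7·8^4 + 7·8^3 + 7·8^2 + 7·8 + 7  →[8↦9]→  9^(9 + 1) + 7·9^7 + 7·9^6 + 7·9^5 + 7·9^4 + 7·9^3 + 7·9^2 + 7·9 + 7 = 3524450281  −1 ⇒ G_7=3524450280
G_7=3524450280  [base 9] 9^(9 + 1) + 7·9^7 + 7·9^6 + 7·9^5 + 7·9^4 + 7·9^3 + 7·9^2 + 7·9 + 6  →[9↦10]→  10^(10 + 1) + 7·10^7 + 7·10^6 + 7·10^5 + 7·10^4 + 7·10^3 + 7·10^2 + 7·10 + 6 = 100077777776  −1 ⇒ G_8=100077777775
G_8=100077777775  [base 10] 10^(10 + 1) + 7·10^7 + 7·10^6 + 7·10^5 + 7·10^4 + 7·10^3 + 7·10^2 + 7·10 + 5  →[10↦11]→  11^(11 + 1) + 7·11^7 + 7·11^6 + 7·11^5 + 7·11^4 + 7·11^3 + 7·11^2 + 7·11 + 5 = 3138578427935  −1 ⇒ G_9=3138578427934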